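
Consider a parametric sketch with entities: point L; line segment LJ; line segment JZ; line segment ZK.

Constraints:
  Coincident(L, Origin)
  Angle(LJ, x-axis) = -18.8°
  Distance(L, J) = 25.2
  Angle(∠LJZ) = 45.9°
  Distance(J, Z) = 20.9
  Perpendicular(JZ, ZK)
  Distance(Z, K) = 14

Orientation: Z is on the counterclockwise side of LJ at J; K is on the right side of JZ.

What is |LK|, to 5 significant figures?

32.272

L is at the origin; LJ runs at -18.8° with length 25.2, so J = 25.2·(cos -18.8°, sin -18.8°) = (23.856, -8.1211). ∠LJZ = 45.9°, so JZ runs at -18.8° + (180° − 45.9°) = 115.30° from the x-axis; with |JZ| = 20.9, Z = J + 20.9·(cos 115.30°, sin 115.30°) = (14.924, 10.774). The perpendicularity gives ZK at right angles to JZ; with |ZK| = 14.0 on the right of JZ, K = Z + 14.0·(0.90408, 0.42736) = (27.581, 16.757). Then |LK| = |K − L| = 32.272.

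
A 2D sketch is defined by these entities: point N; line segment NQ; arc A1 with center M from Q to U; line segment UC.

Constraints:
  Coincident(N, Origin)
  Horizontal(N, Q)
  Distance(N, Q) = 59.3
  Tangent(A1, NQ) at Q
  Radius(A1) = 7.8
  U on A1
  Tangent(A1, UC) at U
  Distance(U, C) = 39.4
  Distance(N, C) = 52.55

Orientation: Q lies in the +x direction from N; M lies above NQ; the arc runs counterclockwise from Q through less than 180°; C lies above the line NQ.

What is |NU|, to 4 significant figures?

65.85

N is at the origin; N and Q share the same y with |NQ| = 59.3 and Q on the +x side, so Q = (59.30, 0.000). Since A1 is tangent to NQ there, MQ ⟂ NQ, so M = Q + (0, 7.8) = (59.30, 7.800). Since MU ⟂ UC (tangency), |MC| = √(7.8² + 39.4²) = 40.16 regardless of where U sits on A1. So C lies on both circle(N, 52.55) and circle(M, 40.16); the above-NQ intersection is C = (34.65, 39.51). U is the foot of the tangent from C: U = (64.41, 13.69).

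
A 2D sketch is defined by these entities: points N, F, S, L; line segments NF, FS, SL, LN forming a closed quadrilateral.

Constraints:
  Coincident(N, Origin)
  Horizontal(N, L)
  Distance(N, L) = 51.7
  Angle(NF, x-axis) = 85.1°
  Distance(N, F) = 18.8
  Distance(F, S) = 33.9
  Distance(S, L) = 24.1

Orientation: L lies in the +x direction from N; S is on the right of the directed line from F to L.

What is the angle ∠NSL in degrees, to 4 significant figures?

167.4°

Checks: |FS| = 33.90 ✓; |SL| = 24.10 ✓.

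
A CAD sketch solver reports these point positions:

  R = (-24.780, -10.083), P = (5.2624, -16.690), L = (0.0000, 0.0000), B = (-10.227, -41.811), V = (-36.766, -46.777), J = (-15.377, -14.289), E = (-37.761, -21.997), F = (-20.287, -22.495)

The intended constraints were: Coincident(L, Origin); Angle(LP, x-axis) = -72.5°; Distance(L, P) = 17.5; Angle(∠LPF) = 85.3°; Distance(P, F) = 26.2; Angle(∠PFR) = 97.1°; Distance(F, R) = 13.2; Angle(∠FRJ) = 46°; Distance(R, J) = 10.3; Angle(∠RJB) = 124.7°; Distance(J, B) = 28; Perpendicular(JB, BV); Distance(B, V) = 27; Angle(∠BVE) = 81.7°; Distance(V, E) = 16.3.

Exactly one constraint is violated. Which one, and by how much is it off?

Distance(V, E) = 16.3 — off by 8.50.

L = (0.00, 0.00) ✓; LP at -72.50° ✓; |LP| = 17.50 ✓; ∠LPF = 85.30° ✓; |PF| = 26.20 ✓; ∠PFR = 97.10° ✓; |FR| = 13.20 ✓; ∠FRJ = 46.00° ✓; |RJ| = 10.30 ✓; ∠RJB = 124.7° ✓; |JB| = 28.00 ✓; ∠(JB, BV) = 90.00° ✓; |BV| = 27.00 ✓; ∠BVE = 81.70° ✓; |VE| = 24.80 ✗.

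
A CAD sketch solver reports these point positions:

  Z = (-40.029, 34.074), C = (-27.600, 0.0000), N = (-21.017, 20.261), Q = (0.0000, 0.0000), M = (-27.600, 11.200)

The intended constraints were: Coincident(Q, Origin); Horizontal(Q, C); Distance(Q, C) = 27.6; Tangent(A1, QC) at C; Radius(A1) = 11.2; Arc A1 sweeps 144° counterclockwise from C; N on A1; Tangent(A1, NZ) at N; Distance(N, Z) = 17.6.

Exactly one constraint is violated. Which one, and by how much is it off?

Distance(N, Z) = 17.6 — off by 5.90.

Q = (0.00, 0.00) ✓; Q.y = 0.00, C.y = 0.00 ✓; |QC| = 27.60 ✓; ∠(MC, CQ) = 90.00° ✓; |MC| = 11.20 ✓; bearing(M→N) − bearing(M→C) = 144.0° ✓; |MN| = 11.20 ✓; ∠(MN, NZ) = 90.00° ✓; |NZ| = 23.50 ✗.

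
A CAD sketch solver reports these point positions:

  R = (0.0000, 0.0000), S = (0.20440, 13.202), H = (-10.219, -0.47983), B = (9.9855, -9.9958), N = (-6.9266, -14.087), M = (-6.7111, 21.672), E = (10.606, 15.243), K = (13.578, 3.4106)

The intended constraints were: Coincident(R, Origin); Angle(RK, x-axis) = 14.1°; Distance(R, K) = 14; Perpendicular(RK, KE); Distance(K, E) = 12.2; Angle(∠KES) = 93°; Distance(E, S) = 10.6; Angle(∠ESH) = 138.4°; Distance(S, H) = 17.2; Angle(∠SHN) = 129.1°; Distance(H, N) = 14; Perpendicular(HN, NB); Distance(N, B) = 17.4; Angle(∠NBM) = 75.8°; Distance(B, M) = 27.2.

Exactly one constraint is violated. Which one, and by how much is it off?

Distance(B, M) = 27.2 — off by 8.60.

R = (0.00, 0.00) ✓; RK at 14.10° ✓; |RK| = 14.00 ✓; ∠(RK, KE) = 90.00° ✓; |KE| = 12.20 ✓; ∠KES = 93.00° ✓; |ES| = 10.60 ✓; ∠ESH = 138.4° ✓; |SH| = 17.20 ✓; ∠SHN = 129.1° ✓; |HN| = 14.00 ✓; ∠(HN, NB) = 90.00° ✓; |NB| = 17.40 ✓; ∠NBM = 75.80° ✓; |BM| = 35.80 ✗.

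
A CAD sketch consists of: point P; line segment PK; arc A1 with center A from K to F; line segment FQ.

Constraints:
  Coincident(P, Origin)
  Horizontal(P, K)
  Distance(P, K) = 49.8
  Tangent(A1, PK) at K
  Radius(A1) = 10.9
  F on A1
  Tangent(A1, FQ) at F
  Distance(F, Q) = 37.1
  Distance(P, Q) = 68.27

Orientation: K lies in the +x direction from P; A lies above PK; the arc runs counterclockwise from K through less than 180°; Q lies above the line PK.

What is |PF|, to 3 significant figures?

61.8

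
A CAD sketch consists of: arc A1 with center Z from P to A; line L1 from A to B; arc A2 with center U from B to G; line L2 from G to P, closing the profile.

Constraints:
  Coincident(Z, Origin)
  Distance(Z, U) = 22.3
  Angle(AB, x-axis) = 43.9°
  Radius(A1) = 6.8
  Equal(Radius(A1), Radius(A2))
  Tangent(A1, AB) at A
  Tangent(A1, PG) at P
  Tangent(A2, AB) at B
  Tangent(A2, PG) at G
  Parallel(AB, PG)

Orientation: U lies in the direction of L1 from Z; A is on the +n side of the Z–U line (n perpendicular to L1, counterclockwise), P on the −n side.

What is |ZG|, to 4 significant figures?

23.31

Tangency of A1 to both parallel lines with radius 6.8 puts A and P at Z ± 6.8·n: A = (-4.715, 4.900), P = (4.715, -4.900). Equal radii place B and G the same way about U: B = U + 6.8·n = (11.35, 20.36), G = U − 6.8·n = (20.78, 10.56). Then |ZG| = |G − Z| = 23.31.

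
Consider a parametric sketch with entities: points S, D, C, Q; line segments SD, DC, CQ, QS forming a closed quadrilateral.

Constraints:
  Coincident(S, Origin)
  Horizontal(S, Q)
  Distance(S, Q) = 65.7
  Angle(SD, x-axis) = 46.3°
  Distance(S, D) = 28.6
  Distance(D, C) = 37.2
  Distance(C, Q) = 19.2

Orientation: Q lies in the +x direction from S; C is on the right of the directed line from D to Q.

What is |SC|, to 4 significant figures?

47.28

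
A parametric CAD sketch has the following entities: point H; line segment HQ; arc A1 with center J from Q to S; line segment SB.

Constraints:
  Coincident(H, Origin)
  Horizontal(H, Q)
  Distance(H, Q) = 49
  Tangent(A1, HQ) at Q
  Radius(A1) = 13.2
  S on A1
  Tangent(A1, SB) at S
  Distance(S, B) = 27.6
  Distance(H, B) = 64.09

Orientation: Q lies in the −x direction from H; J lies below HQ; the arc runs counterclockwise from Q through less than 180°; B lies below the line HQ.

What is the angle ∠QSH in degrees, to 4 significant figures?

41.73°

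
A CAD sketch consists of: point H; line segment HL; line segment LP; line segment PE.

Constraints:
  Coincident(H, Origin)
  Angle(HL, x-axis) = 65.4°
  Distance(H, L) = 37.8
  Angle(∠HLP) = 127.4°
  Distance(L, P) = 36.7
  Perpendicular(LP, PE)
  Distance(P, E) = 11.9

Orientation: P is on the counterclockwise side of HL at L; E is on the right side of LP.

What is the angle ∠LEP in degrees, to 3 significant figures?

72.0°

∠HLP = 127.4°, so LP runs at 65.4° + (180° − 127.4°) = 118° from the x-axis; with |LP| = 36.7, P = L + 36.7·(cos 118°, sin 118°) = (-1.49, 66.8). LP ⟂ PE; with |PE| = 11.9 on the right of LP, E = P + 11.9·(0.883, 0.469) = (9.01, 72.4). Then cos ∠LEP = EL·EP / (|EL||EP|), giving 72.0°.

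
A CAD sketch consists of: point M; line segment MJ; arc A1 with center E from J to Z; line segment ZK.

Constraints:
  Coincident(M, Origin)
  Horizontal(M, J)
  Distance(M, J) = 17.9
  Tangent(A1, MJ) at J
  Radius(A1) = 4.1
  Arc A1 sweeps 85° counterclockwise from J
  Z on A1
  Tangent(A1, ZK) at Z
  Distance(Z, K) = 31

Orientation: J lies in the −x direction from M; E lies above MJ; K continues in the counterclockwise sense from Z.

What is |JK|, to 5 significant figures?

35.283

M is at the origin; MJ is horizontal with |MJ| = 17.9 and J on the −x side, so J = (-17.900, 0.0000). Since A1 is tangent to MJ there, EJ ⟂ MJ, so E = J + (0, 4.1) = (-17.900, 4.1000). On A1, J sits at bearing -90° from E; an 85° counterclockwise sweep puts Z at bearing -5°, so Z = E + 4.1·(cos -5°, sin -5°) = (-13.816, 3.7427). Tangency of A1 to ZK means the radius EZ is perpendicular to ZK, so ZK runs along (−sin -5°, cos -5°); with |ZK| = 31.0, K = (-11.114, 34.625). Then |JK| = |K − J| = 35.283.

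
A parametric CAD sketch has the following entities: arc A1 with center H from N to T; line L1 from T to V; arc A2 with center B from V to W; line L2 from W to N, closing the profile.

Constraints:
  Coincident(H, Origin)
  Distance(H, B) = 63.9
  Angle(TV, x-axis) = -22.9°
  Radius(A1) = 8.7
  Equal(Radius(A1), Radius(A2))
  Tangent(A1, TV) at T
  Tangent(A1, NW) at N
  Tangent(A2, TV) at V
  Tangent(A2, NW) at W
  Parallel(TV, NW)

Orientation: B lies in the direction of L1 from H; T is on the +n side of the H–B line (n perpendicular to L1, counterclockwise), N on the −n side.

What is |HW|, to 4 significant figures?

64.49

Tangency of A1 to both parallel lines with radius 8.7 puts T and N at H ± 8.7·n: T = (3.385, 8.014), N = (-3.385, -8.014). Equal radii place V and W the same way about B: V = B + 8.7·n = (62.25, -16.85), W = B − 8.7·n = (55.48, -32.88). Then |HW| = |W − H| = 64.49.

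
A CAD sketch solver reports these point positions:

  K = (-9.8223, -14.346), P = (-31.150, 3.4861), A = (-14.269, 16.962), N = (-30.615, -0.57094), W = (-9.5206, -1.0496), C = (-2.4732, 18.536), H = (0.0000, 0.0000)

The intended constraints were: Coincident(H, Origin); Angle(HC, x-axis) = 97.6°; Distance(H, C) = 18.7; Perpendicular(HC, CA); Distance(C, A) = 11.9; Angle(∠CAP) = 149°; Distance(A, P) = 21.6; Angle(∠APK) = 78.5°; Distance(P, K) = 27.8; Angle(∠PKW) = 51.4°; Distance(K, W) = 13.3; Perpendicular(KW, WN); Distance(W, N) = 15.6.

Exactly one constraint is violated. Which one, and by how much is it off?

Distance(W, N) = 15.6 — off by 5.50.

H = (0.00, 0.00) ✓; HC at 97.60° ✓; |HC| = 18.70 ✓; ∠(HC, CA) = 90.00° ✓; |CA| = 11.90 ✓; ∠CAP = 149.0° ✓; |AP| = 21.60 ✓; ∠APK = 78.50° ✓; |PK| = 27.80 ✓; ∠PKW = 51.40° ✓; |KW| = 13.30 ✓; ∠(KW, WN) = 90.00° ✓; |WN| = 21.10 ✗.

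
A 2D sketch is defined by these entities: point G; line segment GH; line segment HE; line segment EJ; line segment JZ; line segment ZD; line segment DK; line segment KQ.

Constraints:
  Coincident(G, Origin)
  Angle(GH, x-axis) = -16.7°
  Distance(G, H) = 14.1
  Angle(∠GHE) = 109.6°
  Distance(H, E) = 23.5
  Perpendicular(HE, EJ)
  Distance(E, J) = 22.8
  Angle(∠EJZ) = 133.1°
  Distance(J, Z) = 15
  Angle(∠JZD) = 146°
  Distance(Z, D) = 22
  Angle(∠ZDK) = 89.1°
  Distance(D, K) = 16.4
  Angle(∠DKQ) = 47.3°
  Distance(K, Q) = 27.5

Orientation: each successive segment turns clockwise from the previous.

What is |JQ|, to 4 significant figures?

17.98

G is at the origin; GH runs at -16.7° with length 14.1, so H = (13.51, -4.052). ∠GHE = 109.6° gives HE at -87.10° from the x-axis; with |HE| = 23.5, E = (14.69, -27.52). HE is perpendicular to EJ, so EJ runs at -177.1°; with |EJ| = 22.8, J = (-8.077, -28.68). ∠EJZ = 133.1° gives JZ at 136.0° from the x-axis; with |JZ| = 15.0, Z = (-18.87, -18.26). ∠JZD = 146.0° gives ZD at 102.0° from the x-axis; with |ZD| = 22.0, D = (-23.44, 3.264). ∠ZDK = 89.1° gives DK at 11.10° from the x-axis; with |DK| = 16.4, K = (-7.348, 6.421). ∠DKQ = 47.3° gives KQ at -121.6° from the x-axis; with |KQ| = 27.5, Q = (-21.76, -17.00). Then |JQ| = |Q − J| = 17.98.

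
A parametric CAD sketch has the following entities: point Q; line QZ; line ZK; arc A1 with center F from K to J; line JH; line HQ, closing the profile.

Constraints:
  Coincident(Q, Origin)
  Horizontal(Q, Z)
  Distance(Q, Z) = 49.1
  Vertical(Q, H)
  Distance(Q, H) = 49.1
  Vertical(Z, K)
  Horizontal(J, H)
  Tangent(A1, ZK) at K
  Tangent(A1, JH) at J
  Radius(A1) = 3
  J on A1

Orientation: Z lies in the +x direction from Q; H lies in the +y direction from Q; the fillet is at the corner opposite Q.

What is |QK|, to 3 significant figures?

67.3

The virtual corner opposite Q is at (49.1, 49.1). Tangency of A1 to ZK means the radius FK is perpendicular to ZK and tangency of A1 to JH means the radius FJ is perpendicular to JH, with radius 3.0, so the center F sits 3.0 in from both sides at F = (46.1, 46.1). That places the tangent points at K = (49.1, 46.1) on ZK and J = (46.1, 49.1) on JH. Then |QK| = |K − Q| = 67.3.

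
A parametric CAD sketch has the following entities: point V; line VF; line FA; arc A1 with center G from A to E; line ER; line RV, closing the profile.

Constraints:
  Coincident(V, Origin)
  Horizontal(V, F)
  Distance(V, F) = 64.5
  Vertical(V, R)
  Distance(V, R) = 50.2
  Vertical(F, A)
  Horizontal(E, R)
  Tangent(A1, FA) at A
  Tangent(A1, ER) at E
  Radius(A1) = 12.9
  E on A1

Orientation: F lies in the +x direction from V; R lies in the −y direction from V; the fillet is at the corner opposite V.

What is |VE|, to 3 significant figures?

72.0

V is at the origin; V and F share the same y with |VF| = 64.5 and F on the +x side, so F = (64.5, 0.00). V and R share the same x with |VR| = 50.2 and R on the −y side, so R = (0.00, -50.2). The virtual corner opposite V is at (64.5, -50.2). A1 meets FA tangentially, so GA is at right angles to FA and the tangent condition forces GE to be normal to ER, with radius 12.9, so the center G sits 12.9 in from both sides at G = (51.6, -37.3). That places the tangent points at A = (64.5, -37.3) on FA and E = (51.6, -50.2) on ER. Then |VE| = |E − V| = 72.0.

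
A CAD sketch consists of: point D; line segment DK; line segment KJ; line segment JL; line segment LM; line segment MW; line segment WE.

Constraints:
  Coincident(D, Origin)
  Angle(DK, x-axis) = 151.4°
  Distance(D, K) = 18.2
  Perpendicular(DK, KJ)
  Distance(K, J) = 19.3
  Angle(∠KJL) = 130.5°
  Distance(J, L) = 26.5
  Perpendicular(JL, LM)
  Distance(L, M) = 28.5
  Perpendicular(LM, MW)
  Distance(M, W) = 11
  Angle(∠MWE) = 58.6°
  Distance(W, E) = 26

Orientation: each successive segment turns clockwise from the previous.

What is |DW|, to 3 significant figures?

14.3

D is at the origin; DK runs at 151.4° with length 18.2, so K = (-16.0, 8.71). The perpendicularity gives KJ at right angles to DK, so KJ runs at 61.4°; with |KJ| = 19.3, J = (-6.74, 25.7). ∠KJL = 130.5° gives JL at 11.9° from the x-axis; with |JL| = 26.5, L = (19.2, 31.1). JL ⟂ LM, so LM runs at -78.1°; with |LM| = 28.5, M = (25.1, 3.23). LM ⟂ MW, so MW runs at -168°; with |MW| = 11.0, W = (14.3, 0.966). Then |DW| = |W − D| = 14.3.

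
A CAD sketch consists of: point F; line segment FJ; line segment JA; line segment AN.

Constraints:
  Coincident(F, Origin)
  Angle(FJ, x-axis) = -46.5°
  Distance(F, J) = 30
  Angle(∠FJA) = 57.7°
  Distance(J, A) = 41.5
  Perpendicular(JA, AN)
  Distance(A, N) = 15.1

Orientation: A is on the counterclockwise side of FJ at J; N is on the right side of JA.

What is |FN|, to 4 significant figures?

47.81

F is at the origin; FJ runs at -46.5° with length 30.0, so J = 30.0·(cos -46.5°, sin -46.5°) = (20.65, -21.76). ∠FJA = 57.7°, so JA runs at -46.5° + (180° − 57.7°) = 75.80° from the x-axis; with |JA| = 41.5, A = J + 41.5·(cos 75.80°, sin 75.80°) = (30.83, 18.47). JA ⟂ AN; with |AN| = 15.1 on the right of JA, N = A + 15.1·(0.9694, -0.2453) = (45.47, 14.77). Then |FN| = |N − F| = 47.81.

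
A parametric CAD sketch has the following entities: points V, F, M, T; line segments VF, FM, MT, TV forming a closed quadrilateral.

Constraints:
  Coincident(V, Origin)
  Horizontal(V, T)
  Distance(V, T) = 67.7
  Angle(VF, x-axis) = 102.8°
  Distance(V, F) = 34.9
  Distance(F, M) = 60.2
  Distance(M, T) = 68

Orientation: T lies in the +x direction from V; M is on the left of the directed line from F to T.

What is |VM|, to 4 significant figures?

77.90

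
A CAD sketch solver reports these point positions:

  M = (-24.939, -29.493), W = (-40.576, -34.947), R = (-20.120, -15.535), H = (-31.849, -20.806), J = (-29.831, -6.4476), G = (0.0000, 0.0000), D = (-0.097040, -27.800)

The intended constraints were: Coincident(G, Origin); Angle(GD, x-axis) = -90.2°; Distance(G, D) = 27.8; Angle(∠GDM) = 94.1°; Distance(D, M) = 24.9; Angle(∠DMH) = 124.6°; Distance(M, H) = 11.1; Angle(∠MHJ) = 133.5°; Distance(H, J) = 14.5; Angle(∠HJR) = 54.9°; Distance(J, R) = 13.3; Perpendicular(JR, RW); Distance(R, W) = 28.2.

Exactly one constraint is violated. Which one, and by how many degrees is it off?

Perpendicular(JR, RW) — off by 3.40°.

G = (0.00, 0.00) ✓; GD at -90.20° ✓; |GD| = 27.80 ✓; ∠GDM = 94.10° ✓; |DM| = 24.90 ✓; ∠DMH = 124.6° ✓; |MH| = 11.10 ✓; ∠MHJ = 133.5° ✓; |HJ| = 14.50 ✓; ∠HJR = 54.90° ✓; |JR| = 13.30 ✓; ∠(JR, RW) = 93.40° ✗; |RW| = 28.20 ✓.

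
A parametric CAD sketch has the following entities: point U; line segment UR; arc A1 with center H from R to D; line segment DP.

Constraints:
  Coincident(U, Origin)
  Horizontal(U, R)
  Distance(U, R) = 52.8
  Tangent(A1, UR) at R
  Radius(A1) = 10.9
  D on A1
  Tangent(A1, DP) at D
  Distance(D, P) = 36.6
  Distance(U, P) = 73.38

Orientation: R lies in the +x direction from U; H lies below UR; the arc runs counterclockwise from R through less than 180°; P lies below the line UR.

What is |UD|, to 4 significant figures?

44.91

U is at the origin; UR is horizontal with |UR| = 52.8 and R on the +x side, so R = (52.80, 0.000). Since A1 is tangent to UR there, HR ⟂ UR, so H = R + (0, -10.9) = (52.80, -10.90). Since HD ⟂ DP (tangency), |HP| = √(10.9² + 36.6²) = 38.19 regardless of where D sits on A1. So P lies on both circle(U, 73.38) and circle(H, 38.19); the below-UR intersection is P = (54.58, -49.05). D is the foot of the tangent from P: D = (42.51, -14.49).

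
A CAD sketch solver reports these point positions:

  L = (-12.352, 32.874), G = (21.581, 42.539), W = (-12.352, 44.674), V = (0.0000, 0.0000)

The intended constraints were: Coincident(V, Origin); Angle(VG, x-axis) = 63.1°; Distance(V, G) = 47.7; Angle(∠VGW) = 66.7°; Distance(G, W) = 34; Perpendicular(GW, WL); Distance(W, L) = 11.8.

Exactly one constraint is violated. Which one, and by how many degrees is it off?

Perpendicular(GW, WL) — off by 3.60°.

V = (0.00, 0.00) ✓; VG at 63.10° ✓; |VG| = 47.70 ✓; ∠VGW = 66.70° ✓; |GW| = 34.00 ✓; ∠(GW, WL) = 93.60° ✗; |WL| = 11.80 ✓.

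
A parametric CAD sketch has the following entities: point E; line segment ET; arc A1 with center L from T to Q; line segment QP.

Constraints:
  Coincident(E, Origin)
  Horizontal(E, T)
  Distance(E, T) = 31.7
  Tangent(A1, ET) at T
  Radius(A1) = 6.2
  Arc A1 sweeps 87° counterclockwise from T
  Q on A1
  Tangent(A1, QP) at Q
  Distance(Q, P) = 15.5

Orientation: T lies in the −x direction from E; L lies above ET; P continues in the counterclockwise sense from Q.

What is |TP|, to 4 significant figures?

22.47

E is at the origin; ET is horizontal with |ET| = 31.7 and T on the −x side, so T = (-31.70, 0.000). A1 meets ET tangentially, so LT is at right angles to ET, so L = T + (0, 6.2) = (-31.70, 6.200). On A1, T sits at bearing -90° from L; an 87° counterclockwise sweep puts Q at bearing -3°, so Q = L + 6.2·(cos -3°, sin -3°) = (-25.51, 5.876). Since A1 is tangent to QP there, LQ ⟂ QP, so QP runs along (−sin -3°, cos -3°); with |QP| = 15.5, P = (-24.70, 21.35). Then |TP| = |P − T| = 22.47.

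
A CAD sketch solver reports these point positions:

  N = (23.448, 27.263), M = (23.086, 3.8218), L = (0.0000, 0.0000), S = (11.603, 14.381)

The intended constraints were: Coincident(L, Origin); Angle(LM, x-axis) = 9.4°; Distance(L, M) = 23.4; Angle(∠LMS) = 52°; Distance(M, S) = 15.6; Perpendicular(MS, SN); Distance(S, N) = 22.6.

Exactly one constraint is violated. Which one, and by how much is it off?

Distance(S, N) = 22.6 — off by 5.10.

L = (0.00, 0.00) ✓; LM at 9.400° ✓; |LM| = 23.40 ✓; ∠LMS = 52.00° ✓; |MS| = 15.60 ✓; ∠(MS, SN) = 90.00° ✓; |SN| = 17.50 ✗.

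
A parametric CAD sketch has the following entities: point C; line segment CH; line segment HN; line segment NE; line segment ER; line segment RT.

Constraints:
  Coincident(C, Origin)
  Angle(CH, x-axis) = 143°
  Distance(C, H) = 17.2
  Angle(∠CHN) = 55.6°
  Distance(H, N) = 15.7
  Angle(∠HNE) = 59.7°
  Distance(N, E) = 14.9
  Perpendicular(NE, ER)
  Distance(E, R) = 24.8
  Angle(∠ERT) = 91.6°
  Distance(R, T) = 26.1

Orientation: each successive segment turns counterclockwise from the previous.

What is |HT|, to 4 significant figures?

22.55

C is at the origin; CH runs at 143.0° with length 17.2, so H = (-13.74, 10.35). ∠CHN = 55.6° gives HN at -92.60° from the x-axis; with |HN| = 15.7, N = (-14.45, -5.333). ∠HNE = 59.7° gives NE at 27.70° from the x-axis; with |NE| = 14.9, E = (-1.256, 1.594). NE ⟂ ER, so ER runs at 117.7°; with |ER| = 24.8, R = (-12.78, 23.55). ∠ERT = 91.6° gives RT at -153.9° from the x-axis; with |RT| = 26.1, T = (-36.22, 12.07). Then |HT| = |T − H| = 22.55.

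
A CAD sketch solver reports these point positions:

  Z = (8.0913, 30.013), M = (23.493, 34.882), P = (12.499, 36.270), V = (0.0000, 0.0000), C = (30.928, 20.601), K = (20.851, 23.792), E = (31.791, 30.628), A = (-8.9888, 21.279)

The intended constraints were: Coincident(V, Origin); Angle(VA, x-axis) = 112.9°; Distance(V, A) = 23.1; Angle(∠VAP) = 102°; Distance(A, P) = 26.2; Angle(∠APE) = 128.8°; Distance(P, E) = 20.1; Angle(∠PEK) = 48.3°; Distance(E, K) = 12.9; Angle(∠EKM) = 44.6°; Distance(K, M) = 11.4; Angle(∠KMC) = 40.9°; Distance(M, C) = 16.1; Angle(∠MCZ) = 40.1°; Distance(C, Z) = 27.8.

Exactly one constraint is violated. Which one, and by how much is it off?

Distance(C, Z) = 27.8 — off by 3.10.

V = (0.00, 0.00) ✓; VA at 112.9° ✓; |VA| = 23.10 ✓; ∠VAP = 102.0° ✓; |AP| = 26.20 ✓; ∠APE = 128.8° ✓; |PE| = 20.10 ✓; ∠PEK = 48.30° ✓; |EK| = 12.90 ✓; ∠EKM = 44.60° ✓; |KM| = 11.40 ✓; ∠KMC = 40.90° ✓; |MC| = 16.10 ✓; ∠MCZ = 40.10° ✓; |CZ| = 24.70 ✗.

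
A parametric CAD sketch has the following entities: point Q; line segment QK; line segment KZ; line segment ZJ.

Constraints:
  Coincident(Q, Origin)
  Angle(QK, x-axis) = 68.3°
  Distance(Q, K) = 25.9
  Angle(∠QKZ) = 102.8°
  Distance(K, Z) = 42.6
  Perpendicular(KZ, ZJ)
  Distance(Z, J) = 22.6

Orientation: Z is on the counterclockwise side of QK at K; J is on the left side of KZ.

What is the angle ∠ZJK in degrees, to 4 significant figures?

62.05°

∠QKZ = 102.8°, so KZ runs at 68.3° + (180° − 102.8°) = 145.5° from the x-axis; with |KZ| = 42.6, Z = K + 42.6·(cos 145.5°, sin 145.5°) = (-25.53, 48.19). The perpendicularity gives ZJ at right angles to KZ; with |ZJ| = 22.6 on the left of KZ, J = Z + 22.6·(-0.5664, -0.8241) = (-38.33, 29.57). Then cos ∠ZJK = JZ·JK / (|JZ||JK|), giving 62.05°.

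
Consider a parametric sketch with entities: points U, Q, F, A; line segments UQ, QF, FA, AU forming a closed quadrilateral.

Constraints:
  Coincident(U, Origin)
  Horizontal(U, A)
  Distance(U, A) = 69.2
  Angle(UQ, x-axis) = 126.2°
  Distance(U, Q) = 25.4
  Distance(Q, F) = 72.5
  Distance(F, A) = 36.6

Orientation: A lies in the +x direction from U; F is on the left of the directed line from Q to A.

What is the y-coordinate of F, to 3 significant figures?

34.2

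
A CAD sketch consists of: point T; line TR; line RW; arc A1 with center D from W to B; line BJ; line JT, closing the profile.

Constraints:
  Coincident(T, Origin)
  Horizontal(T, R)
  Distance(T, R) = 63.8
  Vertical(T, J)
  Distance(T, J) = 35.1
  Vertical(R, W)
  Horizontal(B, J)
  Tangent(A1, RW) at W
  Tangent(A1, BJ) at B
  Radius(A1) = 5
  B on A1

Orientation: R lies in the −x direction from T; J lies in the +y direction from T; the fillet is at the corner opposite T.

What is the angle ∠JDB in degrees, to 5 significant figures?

85.140°

T is at the origin; TR is horizontal with |TR| = 63.8 and R on the −x side, so R = (-63.800, 0.0000). TJ is vertical with |TJ| = 35.1 and J on the +y side, so J = (0.0000, 35.100). The virtual corner opposite T is at (-63.800, 35.100). Since A1 is tangent to RW there, DW ⟂ RW and the tangent condition forces DB to be normal to BJ, with radius 5.0, so the center D sits 5.0 in from both sides at D = (-58.800, 30.100). That places the tangent points at W = (-63.800, 30.100) on RW and B = (-58.800, 35.100) on BJ. Then cos ∠JDB = DJ·DB / (|DJ||DB|), giving 85.140°.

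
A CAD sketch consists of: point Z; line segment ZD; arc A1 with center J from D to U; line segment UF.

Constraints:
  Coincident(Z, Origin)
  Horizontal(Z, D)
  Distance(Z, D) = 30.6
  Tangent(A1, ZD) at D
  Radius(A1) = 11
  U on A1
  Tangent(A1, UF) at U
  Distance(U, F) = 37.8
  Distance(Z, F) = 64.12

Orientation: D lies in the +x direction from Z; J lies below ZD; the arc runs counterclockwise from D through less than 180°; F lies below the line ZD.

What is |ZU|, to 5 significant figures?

27.202

Checks: |JU| = 11.00 ✓; ∠(JU, UF) = 90.00° ✓; |UF| = 37.80 ✓; |ZF| = 64.12 ✓.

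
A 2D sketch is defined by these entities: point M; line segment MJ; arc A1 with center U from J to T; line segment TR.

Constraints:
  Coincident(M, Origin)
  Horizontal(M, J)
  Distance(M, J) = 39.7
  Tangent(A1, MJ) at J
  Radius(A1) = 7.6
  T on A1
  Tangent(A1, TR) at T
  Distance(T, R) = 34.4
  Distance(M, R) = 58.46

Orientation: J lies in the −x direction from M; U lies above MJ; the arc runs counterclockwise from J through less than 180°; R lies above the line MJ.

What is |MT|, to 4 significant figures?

33.58

Checks: ∠(UJ, JM) = 90.00° ✓; |UJ| = 7.600 ✓; |UT| = 7.600 ✓; ∠(UT, TR) = 90.00° ✓; |TR| = 34.40 ✓; |MR| = 58.46 ✓.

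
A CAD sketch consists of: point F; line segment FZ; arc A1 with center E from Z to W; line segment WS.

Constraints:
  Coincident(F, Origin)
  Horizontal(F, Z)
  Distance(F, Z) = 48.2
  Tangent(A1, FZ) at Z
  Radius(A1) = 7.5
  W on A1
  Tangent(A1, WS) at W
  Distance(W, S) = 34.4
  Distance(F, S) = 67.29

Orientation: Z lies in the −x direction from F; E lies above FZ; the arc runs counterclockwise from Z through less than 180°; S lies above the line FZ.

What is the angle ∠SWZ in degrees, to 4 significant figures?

125.6°

F is at the origin; FZ is horizontal with |FZ| = 48.2 and Z on the −x side, so Z = (-48.20, 0.000). The tangent condition forces EZ to be normal to FZ, so E = Z + (0, 7.5) = (-48.20, 7.500). Since EW ⟂ WS (tangency), |ES| = √(7.5² + 34.4²) = 35.21 regardless of where W sits on A1. So S lies on both circle(F, 67.29) and circle(E, 35.21); the above-FZ intersection is S = (-52.18, 42.48). W is the foot of the tangent from S: W = (-41.10, 9.917).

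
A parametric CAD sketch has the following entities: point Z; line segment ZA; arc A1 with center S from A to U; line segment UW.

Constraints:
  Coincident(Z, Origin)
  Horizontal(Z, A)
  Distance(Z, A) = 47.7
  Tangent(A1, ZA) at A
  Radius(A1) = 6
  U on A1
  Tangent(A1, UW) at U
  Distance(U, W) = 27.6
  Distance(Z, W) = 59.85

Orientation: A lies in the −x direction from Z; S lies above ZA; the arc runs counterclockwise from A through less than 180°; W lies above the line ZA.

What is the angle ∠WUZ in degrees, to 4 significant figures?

115.4°

Checks: |SU| = 6.000 ✓; ∠(SU, UW) = 90.00° ✓; |UW| = 27.60 ✓; |ZW| = 59.85 ✓.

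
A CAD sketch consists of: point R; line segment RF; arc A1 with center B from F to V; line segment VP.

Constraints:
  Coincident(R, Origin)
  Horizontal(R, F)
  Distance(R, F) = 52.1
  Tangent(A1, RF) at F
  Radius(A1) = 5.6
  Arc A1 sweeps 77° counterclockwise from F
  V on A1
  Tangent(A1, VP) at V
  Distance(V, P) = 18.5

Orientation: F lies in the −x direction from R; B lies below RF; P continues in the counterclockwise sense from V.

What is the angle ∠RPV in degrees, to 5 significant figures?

57.080°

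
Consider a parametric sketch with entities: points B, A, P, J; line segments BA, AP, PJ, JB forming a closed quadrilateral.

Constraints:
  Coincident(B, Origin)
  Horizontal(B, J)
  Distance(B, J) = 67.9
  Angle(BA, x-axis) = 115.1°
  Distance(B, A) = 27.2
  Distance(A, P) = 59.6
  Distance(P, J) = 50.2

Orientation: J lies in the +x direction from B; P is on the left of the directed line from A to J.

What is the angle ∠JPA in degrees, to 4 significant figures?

98.12°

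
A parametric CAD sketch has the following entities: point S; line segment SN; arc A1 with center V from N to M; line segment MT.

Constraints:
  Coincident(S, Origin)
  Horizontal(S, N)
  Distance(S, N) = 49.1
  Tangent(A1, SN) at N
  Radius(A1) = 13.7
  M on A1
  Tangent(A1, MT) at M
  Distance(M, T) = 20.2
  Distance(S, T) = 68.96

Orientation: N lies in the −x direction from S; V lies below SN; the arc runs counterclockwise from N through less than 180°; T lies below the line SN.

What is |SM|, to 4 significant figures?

64.64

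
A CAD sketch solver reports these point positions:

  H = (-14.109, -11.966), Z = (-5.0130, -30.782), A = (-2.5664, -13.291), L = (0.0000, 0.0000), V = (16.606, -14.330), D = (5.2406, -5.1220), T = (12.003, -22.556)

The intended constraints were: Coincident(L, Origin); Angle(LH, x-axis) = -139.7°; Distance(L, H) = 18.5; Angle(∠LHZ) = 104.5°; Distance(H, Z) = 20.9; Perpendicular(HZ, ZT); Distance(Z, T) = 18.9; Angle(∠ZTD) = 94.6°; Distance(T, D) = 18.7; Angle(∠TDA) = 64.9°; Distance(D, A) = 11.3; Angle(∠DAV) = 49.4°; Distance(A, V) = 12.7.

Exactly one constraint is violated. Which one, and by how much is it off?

Distance(A, V) = 12.7 — off by 6.50.

L = (0.00, 0.00) ✓; LH at -139.7° ✓; |LH| = 18.50 ✓; ∠LHZ = 104.5° ✓; |HZ| = 20.90 ✓; ∠(HZ, ZT) = 90.00° ✓; |ZT| = 18.90 ✓; ∠ZTD = 94.60° ✓; |TD| = 18.70 ✓; ∠TDA = 64.90° ✓; |DA| = 11.30 ✓; ∠DAV = 49.40° ✓; |AV| = 19.20 ✗.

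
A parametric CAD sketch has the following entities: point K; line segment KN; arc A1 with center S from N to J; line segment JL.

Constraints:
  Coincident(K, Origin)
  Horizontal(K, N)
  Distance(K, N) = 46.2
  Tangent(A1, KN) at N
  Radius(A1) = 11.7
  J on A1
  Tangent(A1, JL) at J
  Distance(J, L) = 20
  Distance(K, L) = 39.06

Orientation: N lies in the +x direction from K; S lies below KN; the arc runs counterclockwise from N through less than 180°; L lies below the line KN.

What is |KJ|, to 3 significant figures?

36.0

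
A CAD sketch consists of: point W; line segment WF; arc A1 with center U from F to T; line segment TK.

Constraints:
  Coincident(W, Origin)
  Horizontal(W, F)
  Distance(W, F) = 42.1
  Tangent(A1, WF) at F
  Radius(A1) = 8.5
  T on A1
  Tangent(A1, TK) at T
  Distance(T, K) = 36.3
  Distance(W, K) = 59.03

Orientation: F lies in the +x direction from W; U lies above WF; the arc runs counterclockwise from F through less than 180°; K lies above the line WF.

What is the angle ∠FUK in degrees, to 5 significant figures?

173.06°

Checks: ∠(UF, FW) = 90.00° ✓; |UT| = 8.500 ✓; ∠(UT, TK) = 90.00° ✓; |TK| = 36.30 ✓; |WK| = 59.03 ✓.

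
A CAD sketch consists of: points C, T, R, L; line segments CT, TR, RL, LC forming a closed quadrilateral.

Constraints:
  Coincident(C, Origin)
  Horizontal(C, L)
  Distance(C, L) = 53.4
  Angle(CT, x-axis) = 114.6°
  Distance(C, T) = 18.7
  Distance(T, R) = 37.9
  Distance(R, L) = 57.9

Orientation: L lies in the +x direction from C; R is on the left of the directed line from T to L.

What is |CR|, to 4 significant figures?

48.56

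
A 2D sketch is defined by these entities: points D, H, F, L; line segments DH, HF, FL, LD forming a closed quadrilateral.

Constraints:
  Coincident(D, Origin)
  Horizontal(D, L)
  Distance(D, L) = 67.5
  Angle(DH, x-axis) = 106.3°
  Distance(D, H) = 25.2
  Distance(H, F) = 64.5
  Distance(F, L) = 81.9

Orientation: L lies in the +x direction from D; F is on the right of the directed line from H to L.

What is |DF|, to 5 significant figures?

40.414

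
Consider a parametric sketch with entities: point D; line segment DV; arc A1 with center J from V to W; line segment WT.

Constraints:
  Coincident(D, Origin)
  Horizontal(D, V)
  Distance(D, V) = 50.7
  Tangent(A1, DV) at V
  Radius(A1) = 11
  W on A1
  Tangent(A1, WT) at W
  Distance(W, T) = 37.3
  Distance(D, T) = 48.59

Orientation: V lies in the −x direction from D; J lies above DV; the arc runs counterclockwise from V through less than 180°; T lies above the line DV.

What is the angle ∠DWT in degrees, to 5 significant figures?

76.399°

Checks: ∠(JV, VD) = 90.00° ✓; |JW| = 11.00 ✓; ∠(JW, WT) = 90.00° ✓; |WT| = 37.30 ✓; |DT| = 48.59 ✓.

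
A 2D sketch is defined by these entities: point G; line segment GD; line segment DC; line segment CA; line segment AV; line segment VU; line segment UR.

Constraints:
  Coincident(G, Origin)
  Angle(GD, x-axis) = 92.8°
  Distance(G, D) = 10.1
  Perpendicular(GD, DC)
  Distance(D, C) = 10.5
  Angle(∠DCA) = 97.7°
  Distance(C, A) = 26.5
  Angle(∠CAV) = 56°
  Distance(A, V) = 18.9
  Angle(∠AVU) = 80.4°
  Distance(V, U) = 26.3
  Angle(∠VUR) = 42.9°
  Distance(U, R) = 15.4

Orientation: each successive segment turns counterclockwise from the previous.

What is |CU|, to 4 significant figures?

3.974

G is at the origin; GD runs at 92.8° with length 10.1, so D = (-0.4934, 10.09). GD ⟂ DC, so DC runs at -177.2°; with |DC| = 10.5, C = (-10.98, 9.575). ∠DCA = 97.7° gives CA at -94.90° from the x-axis; with |CA| = 26.5, A = (-13.24, -16.83). ∠CAV = 56.0° gives AV at 29.10° from the x-axis; with |AV| = 18.9, V = (3.270, -7.636). ∠AVU = 80.4° gives VU at 128.7° from the x-axis; with |VU| = 26.3, U = (-13.17, 12.89). Then |CU| = |U − C| = 3.974.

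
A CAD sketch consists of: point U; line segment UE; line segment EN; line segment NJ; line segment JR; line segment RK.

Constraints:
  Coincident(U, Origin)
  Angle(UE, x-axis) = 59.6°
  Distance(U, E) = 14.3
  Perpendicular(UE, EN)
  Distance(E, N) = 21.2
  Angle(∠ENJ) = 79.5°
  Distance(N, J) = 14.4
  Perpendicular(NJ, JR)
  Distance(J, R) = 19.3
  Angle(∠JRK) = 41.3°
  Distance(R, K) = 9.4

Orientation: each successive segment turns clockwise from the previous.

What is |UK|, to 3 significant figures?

11.4

U is at the origin; UE runs at 59.6° with length 14.3, so E = (7.24, 12.3). UE is perpendicular to EN, so EN runs at -30.4°; with |EN| = 21.2, N = (25.5, 1.61). ∠ENJ = 79.5° gives NJ at -131° from the x-axis; with |NJ| = 14.4, J = (16.1, -9.28). NJ is perpendicular to JR, so JR runs at 139°; with |JR| = 19.3, R = (1.51, 3.36). ∠JRK = 41.3° gives RK at 0.400° from the x-axis; with |RK| = 9.4, K = (10.9, 3.42). Then |UK| = |K − U| = 11.4.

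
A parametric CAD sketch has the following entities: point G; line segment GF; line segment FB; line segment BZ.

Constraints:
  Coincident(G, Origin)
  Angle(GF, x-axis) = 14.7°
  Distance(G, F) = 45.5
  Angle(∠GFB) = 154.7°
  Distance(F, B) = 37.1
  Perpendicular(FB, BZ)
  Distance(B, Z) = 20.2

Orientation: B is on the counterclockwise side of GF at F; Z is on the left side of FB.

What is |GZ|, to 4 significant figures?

78.24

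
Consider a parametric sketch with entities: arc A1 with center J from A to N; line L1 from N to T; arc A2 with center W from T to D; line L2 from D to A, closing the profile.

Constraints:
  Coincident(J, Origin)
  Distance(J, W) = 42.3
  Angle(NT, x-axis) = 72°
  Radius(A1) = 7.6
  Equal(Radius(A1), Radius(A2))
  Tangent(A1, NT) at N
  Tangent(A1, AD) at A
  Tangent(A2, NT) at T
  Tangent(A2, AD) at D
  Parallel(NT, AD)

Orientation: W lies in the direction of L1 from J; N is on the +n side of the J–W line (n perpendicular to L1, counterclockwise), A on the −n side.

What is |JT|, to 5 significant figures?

42.977

The slot axis is L1's direction at 72.0°, so u = (cos 72.0°, sin 72.0°) = (0.30902, 0.95106) and n = (−sin 72.0°, cos 72.0°) = (-0.95106, 0.30902). J is at the origin and W lies 42.3 along u from J, so W = 42.3·u = (13.071, 40.230). Tangency of A1 to both parallel lines with radius 7.6 puts N and A at J ± 7.6·n: N = (-7.2280, 2.3485), A = (7.2280, -2.3485). Equal radii place T and D the same way about W: T = W + 7.6·n = (5.8434, 42.578), D = W − 7.6·n = (20.299, 37.881). Then |JT| = |T − J| = 42.977.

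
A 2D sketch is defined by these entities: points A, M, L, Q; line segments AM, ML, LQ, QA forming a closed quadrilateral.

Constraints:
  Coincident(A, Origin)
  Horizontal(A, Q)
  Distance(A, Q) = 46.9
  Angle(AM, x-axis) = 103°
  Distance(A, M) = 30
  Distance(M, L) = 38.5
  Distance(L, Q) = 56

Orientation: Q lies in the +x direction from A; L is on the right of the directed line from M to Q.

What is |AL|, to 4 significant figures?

12.44

A is at the origin; AQ is horizontal with |AQ| = 46.9 and Q in +x, so Q = (46.9, 0). AM runs at 103.0° with |AM| = 30.0, so M = (-6.749, 29.23). L is determined by |ML| = 38.5 and |LQ| = 56.0 together: it lies at the intersection of circle(M, 38.5) and circle(Q, 56.0). With |MQ| = 61.10, the foot of the radical line on MQ is 17.01 from M and the perpendicular offset is √(38.5² − 17.01²) = 34.54. Taking the right-of-MQ solution: L = (-8.333, -9.236).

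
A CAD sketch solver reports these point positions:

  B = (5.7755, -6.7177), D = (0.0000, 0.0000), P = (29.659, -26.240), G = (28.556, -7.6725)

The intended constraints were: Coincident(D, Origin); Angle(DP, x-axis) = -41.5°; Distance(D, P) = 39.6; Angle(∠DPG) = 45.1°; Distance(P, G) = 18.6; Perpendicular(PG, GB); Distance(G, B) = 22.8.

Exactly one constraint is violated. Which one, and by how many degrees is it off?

Perpendicular(PG, GB) — off by 5.80°.

D = (0.00, 0.00) ✓; DP at -41.50° ✓; |DP| = 39.60 ✓; ∠DPG = 45.10° ✓; |PG| = 18.60 ✓; ∠(PG, GB) = 84.20° ✗; |GB| = 22.80 ✓.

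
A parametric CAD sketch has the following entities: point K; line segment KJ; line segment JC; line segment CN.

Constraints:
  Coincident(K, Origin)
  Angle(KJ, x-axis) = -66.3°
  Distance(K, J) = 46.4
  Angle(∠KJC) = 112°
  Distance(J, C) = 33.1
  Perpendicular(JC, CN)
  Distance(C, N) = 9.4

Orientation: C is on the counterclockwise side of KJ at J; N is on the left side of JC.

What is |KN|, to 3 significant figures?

60.7

K is at the origin; KJ runs at -66.3° with length 46.4, so J = 46.4·(cos -66.3°, sin -66.3°) = (18.7, -42.5). ∠KJC = 112.0°, so JC runs at -66.3° + (180° − 112.0°) = 1.70° from the x-axis; with |JC| = 33.1, C = J + 33.1·(cos 1.70°, sin 1.70°) = (51.7, -41.5). The perpendicularity gives CN at right angles to JC; with |CN| = 9.4 on the left of JC, N = C + 9.4·(-0.0297, 1.00) = (51.5, -32.1). Then |KN| = |N − K| = 60.7.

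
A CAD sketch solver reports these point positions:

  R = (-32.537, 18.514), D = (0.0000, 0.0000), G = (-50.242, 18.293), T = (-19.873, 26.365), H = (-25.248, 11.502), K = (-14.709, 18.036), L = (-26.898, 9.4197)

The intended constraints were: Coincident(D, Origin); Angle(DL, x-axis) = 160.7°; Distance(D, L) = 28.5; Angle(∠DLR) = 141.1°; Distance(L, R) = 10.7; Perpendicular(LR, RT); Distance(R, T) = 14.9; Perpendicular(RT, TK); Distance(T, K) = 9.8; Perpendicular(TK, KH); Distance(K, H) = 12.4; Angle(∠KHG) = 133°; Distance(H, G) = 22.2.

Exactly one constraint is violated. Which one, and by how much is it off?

Distance(H, G) = 22.2 — off by 3.70.

D = (0.00, 0.00) ✓; DL at 160.7° ✓; |DL| = 28.50 ✓; ∠DLR = 141.1° ✓; |LR| = 10.70 ✓; ∠(LR, RT) = 90.00° ✓; |RT| = 14.90 ✓; ∠(RT, TK) = 90.00° ✓; |TK| = 9.800 ✓; ∠(TK, KH) = 90.00° ✓; |KH| = 12.40 ✓; ∠KHG = 133.0° ✓; |HG| = 25.90 ✗.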